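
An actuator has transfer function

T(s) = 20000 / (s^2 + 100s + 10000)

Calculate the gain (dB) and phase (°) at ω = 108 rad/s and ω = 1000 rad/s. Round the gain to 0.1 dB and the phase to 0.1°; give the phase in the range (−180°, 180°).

ω = 108: 5.3 dB, -98.8°; ω = 1000: -33.9 dB, -174.2°

At s = jω = j108:
quadratic: (j108)² + 100·j108 + 10000 = -1664 + j10800 → |·| ≈ 10927, ∠ ≈ 98.76°
|T| = 20000 / 10927 ≈ 1.8303
Gain = 20 log₁₀(1.8303) ≈ 5.25 dB
∠T = 0.00° − 98.76° = -98.76°

At s = jω = j1000:
quadratic: (j1000)² + 100·j1000 + 10000 = -990000 + j100000 → |·| ≈ 9.9504e+05, ∠ ≈ 174.23°
|T| = 20000 / 9.9504e+05 ≈ 0.0201
Gain = 20 log₁₀(0.0201) ≈ -33.94 dB
∠T = 0.00° − 174.23° = -174.23°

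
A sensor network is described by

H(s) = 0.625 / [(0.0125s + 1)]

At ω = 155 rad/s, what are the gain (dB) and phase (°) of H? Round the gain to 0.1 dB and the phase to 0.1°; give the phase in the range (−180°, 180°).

-10.9 dB, -62.7°

At ω = 155 rad/s:
pole (1 + j155·0.0125) = 1 + j1.9375 → |·| ≈ 2.1803, ∠ ≈ 62.70°
|H| = 0.625 · 1 / (2.1803) ≈ 0.28666
Gain = 20 log₁₀(0.28666) ≈ -10.85 dB
∠H = (0°) − (62.70°) = -62.70°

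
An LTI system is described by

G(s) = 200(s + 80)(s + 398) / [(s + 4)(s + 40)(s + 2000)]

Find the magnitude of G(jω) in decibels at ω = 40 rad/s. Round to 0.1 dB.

At s = jω = j40:
zero (s+80): 80 + j40 → |·| = √(80²+40²) = √8000 ≈ 89.443, ∠ = arctan(40/80) ≈ 26.57°
zero (s+398): 398 + j40 → |·| = √(398²+40²) = √160004 ≈ 400, ∠ = arctan(40/398) ≈ 5.74°
pole (s+4): 4 + j40 → |·| = √(4²+40²) = √1616 ≈ 40.2, ∠ = arctan(40/4) ≈ 84.29°
pole (s+40): 40 + j40 → |·| = √(40²+40²) = √3200 ≈ 56.569, ∠ = arctan(40/40) ≈ 45.00°
pole (s+2000): 2000 + j40 → |·| = √(2000²+40²) = √4001600 ≈ 2000.4, ∠ = arctan(40/2000) ≈ 1.15°
|G| = 200 · 35777 / 4.5491e+06 ≈ 1.5729
Gain = 20 log₁₀(1.5729) ≈ 3.93 dB

3.9 dB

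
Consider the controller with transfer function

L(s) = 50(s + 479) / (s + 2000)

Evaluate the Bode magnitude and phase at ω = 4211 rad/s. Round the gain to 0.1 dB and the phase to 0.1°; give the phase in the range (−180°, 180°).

33.2 dB, 18.9°

At s = jω = j4211:
zero (s+479): 479 + j4211 → |·| = √(479²+4211²) = √17961962 ≈ 4238.2, ∠ = arctan(4211/479) ≈ 83.51°
pole (s+2000): 2000 + j4211 → |·| = √(2000²+4211²) = √21732521 ≈ 4661.8, ∠ = arctan(4211/2000) ≈ 64.59°
|L| = 50 · 4238.2 / 4661.8 ≈ 45.457
Gain = 20 log₁₀(45.457) ≈ 33.15 dB
∠L = 83.51° − 64.59° = 18.92°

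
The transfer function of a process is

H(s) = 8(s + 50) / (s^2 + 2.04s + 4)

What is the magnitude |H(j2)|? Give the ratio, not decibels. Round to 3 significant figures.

98.1

At s = jω = j2:
zero (s+50): 50 + j2 → |·| = √(50²+2²) = √2504 ≈ 50.04, ∠ = arctan(2/50) ≈ 2.29°
quadratic: (j2)² + 2.04·j2 + 4 = 0 + j4.08 → |·| ≈ 4.08, ∠ ≈ 90.00°
|H| = 8 · 50.04 / 4.08 ≈ 98.118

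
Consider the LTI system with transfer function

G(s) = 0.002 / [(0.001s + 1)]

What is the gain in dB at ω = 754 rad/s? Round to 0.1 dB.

-55.9 dB

At ω = 754 rad/s:
pole (1 + j754·0.001) = 1 + j0.754 → |·| ≈ 1.2524, ∠ ≈ 37.02°
|G| = 0.002 · 1 / (1.2524) ≈ 0.0015969
Gain = 20 log₁₀(0.0015969) ≈ -55.93 dB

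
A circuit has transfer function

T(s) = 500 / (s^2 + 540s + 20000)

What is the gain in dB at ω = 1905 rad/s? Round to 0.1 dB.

-77.5 dB

Substitute s = j1905:
Numerator: 500 = 500 + j0
Denominator: (j1905)^2 + 540(j1905) + 20000 = -3609025 + j1028700
|N| = √(500² + 0²) ≈ 500, ∠N ≈ 0.00°
|D| = √(3609025² + 1028700²) ≈ 3.7528e+06, ∠D ≈ 164.09°
|T| = 500 / 3.7528e+06 ≈ 0.00013323
Gain = 20 log₁₀(0.00013323) ≈ -77.51 dB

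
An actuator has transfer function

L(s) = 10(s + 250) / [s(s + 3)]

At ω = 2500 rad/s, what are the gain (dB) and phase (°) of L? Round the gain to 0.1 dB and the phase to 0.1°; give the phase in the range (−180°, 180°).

-47.9 dB, -95.6°

At s = jω = j2500:
zero (s+250): 250 + j2500 → |·| = √(250²+2500²) = √6312500 ≈ 2512.5, ∠ = arctan(2500/250) ≈ 84.29°
pole (s+3): 3 + j2500 → |·| = √(3²+2500²) = √6250009 ≈ 2500, ∠ = arctan(2500/3) ≈ 89.93°
pole at origin: |s| = 2500, ∠ = 90.00° (in denominator)
|L| = 10 · 2512.5 / 6.25e+06 ≈ 0.00402
Gain = 20 log₁₀(0.00402) ≈ -47.92 dB
∠L = 84.29° − 179.93° = -95.64°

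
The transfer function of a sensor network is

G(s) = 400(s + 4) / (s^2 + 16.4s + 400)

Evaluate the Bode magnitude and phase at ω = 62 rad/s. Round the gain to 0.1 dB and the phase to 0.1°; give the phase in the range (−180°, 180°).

16.8 dB, -77.2°

At s = jω = j62:
zero (s+4): 4 + j62 → |·| = √(4²+62²) = √3860 ≈ 62.129, ∠ = arctan(62/4) ≈ 86.31°
quadratic: (j62)² + 16.4·j62 + 400 = -3444 + j1016.8 → |·| ≈ 3591, ∠ ≈ 163.55°
|G| = 400 · 62.129 / 3591 ≈ 6.9205
Gain = 20 log₁₀(6.9205) ≈ 16.80 dB
∠G = 86.31° − 163.55° = -77.24°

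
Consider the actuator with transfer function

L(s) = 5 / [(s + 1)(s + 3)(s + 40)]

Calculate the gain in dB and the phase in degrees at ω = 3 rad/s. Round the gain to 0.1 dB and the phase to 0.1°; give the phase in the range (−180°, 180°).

At s = jω = j3:
pole (s+1): 1 + j3 → |·| = √(1²+3²) = √10 ≈ 3.1623, ∠ = arctan(3/1) ≈ 71.57°
pole (s+3): 3 + j3 → |·| = √(3²+3²) = √18 ≈ 4.2426, ∠ = arctan(3/3) ≈ 45.00°
pole (s+40): 40 + j3 → |·| = √(40²+3²) = √1609 ≈ 40.112, ∠ = arctan(3/40) ≈ 4.29°
|L| = 5 / 538.16 ≈ 0.0092909
Gain = 20 log₁₀(0.0092909) ≈ -40.64 dB
∠L = 0.00° − 120.86° = -120.86°

-40.6 dB, -120.9°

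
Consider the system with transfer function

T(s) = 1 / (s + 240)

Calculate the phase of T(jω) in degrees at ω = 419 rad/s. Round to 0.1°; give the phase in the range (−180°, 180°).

-60.2°

At s = jω = j419:
pole (s+240): 240 + j419 → |·| = √(240²+419²) = √233161 ≈ 482.87, ∠ = arctan(419/240) ≈ 60.20°
∠T = 0.00° − 60.20° = -60.20°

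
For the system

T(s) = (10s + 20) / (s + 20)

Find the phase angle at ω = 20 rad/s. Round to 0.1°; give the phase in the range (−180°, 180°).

39.3°

Substitute s = j20:
Numerator: 10(j20) + 20 = 20 + j200
Denominator: (j20) + 20 = 20 + j20
|N| = √(20² + 200²) ≈ 201, ∠N ≈ 84.29°
|D| = √(20² + 20²) ≈ 28.284, ∠D ≈ 45.00°
∠T = 84.29° − 45.00° = 39.29°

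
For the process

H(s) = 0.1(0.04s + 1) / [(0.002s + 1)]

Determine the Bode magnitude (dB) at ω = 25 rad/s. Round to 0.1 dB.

-17.0 dB

At ω = 25 rad/s:
zero (1 + j25·0.04) = 1 + j1 → |·| ≈ 1.4142, ∠ ≈ 45.00°
pole (1 + j25·0.002) = 1 + j0.05 → |·| ≈ 1.0012, ∠ ≈ 2.86°
|H| = 0.1 · 1.4142 / (1.0012) ≈ 0.14125
Gain = 20 log₁₀(0.14125) ≈ -17.00 dB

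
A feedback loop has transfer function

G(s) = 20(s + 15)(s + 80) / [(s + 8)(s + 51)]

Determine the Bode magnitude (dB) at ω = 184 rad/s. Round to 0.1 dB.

26.5 dB

At s = jω = j184:
zero (s+15): 15 + j184 → |·| = √(15²+184²) = √34081 ≈ 184.61, ∠ = arctan(184/15) ≈ 85.34°
zero (s+80): 80 + j184 → |·| = √(80²+184²) = √40256 ≈ 200.64, ∠ = arctan(184/80) ≈ 66.50°
pole (s+8): 8 + j184 → |·| = √(8²+184²) = √33920 ≈ 184.17, ∠ = arctan(184/8) ≈ 87.51°
pole (s+51): 51 + j184 → |·| = √(51²+184²) = √36457 ≈ 190.94, ∠ = arctan(184/51) ≈ 74.51°
|G| = 20 · 37040 / 35165 ≈ 21.066
Gain = 20 log₁₀(21.066) ≈ 26.47 dB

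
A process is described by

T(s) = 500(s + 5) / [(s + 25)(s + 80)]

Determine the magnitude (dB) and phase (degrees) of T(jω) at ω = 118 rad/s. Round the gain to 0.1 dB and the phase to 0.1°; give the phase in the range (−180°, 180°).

10.7 dB, -46.3°

At s = jω = j118:
zero (s+5): 5 + j118 → |·| = √(5²+118²) = √13949 ≈ 118.11, ∠ = arctan(118/5) ≈ 87.57°
pole (s+25): 25 + j118 → |·| = √(25²+118²) = √14549 ≈ 120.62, ∠ = arctan(118/25) ≈ 78.04°
pole (s+80): 80 + j118 → |·| = √(80²+118²) = √20324 ≈ 142.56, ∠ = arctan(118/80) ≈ 55.86°
|T| = 500 · 118.11 / 17196 ≈ 3.4342
Gain = 20 log₁₀(3.4342) ≈ 10.72 dB
∠T = 87.57° − 133.90° = -46.33°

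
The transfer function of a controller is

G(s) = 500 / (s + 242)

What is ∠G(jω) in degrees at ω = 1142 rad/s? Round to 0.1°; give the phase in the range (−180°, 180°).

-78.0°

Substitute s = j1142:
Numerator: 500 = 500 + j0
Denominator: (j1142) + 242 = 242 + j1142
|N| = √(500² + 0²) ≈ 500, ∠N ≈ 0.00°
|D| = √(242² + 1142²) ≈ 1167.4, ∠D ≈ 78.04°
∠G = 0.00° − 78.04° = -78.04°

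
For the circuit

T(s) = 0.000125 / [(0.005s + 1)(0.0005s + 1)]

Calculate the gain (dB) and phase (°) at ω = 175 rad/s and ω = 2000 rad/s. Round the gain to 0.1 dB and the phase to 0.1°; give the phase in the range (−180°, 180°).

ω = 175: -80.6 dB, -46.2°; ω = 2000: -101.1 dB, -129.3°

At ω = 175 rad/s:
pole (1 + j175·0.005) = 1 + j0.875 → |·| ≈ 1.3288, ∠ ≈ 41.19°
pole (1 + j175·0.0005) = 1 + j0.0875 → |·| ≈ 1.0038, ∠ ≈ 5.00°
|T| = 0.000125 · 1 / (1.3288 · 1.0038) ≈ 9.3714e-05
Gain = 20 log₁₀(9.3714e-05) ≈ -80.56 dB
∠T = (0°) − (41.19° + 5.00°) = -46.19°

At ω = 2000 rad/s:
pole (1 + j2000·0.005) = 1 + j10 → |·| ≈ 10.05, ∠ ≈ 84.29°
pole (1 + j2000·0.0005) = 1 + j1 → |·| ≈ 1.4142, ∠ ≈ 45.00°
|T| = 0.000125 · 1 / (10.05 · 1.4142) ≈ 8.7949e-06
Gain = 20 log₁₀(8.7949e-06) ≈ -101.12 dB
∠T = (0°) − (84.29° + 45.00°) = -129.29°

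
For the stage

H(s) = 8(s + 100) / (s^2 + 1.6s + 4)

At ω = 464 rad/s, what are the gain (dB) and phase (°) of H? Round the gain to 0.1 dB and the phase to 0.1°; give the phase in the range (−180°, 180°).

-35.1 dB, -102.0°

At s = jω = j464:
zero (s+100): 100 + j464 → |·| = √(100²+464²) = √225296 ≈ 474.65, ∠ = arctan(464/100) ≈ 77.84°
quadratic: (j464)² + 1.6·j464 + 4 = -215292 + j742.4 → |·| ≈ 2.1529e+05, ∠ ≈ 179.80°
|H| = 8 · 474.65 / 2.1529e+05 ≈ 0.017638
Gain = 20 log₁₀(0.017638) ≈ -35.07 dB
∠H = 77.84° − 179.80° = -101.96°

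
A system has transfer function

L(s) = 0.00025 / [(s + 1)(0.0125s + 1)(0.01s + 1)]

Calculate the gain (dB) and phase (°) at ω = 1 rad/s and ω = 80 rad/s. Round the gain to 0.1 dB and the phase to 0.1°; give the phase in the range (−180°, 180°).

At ω = 1 rad/s:
pole (1 + j1·1) = 1 + j1 → |·| ≈ 1.4142, ∠ ≈ 45.00°
pole (1 + j1·0.0125) = 1 + j0.0125 → |·| ≈ 1.0001, ∠ ≈ 0.72°
pole (1 + j1·0.01) = 1 + j0.01 → |·| ≈ 1, ∠ ≈ 0.57°
|L| = 0.00025 · 1 / (1.4142 · 1.0001 · 1) ≈ 0.00017676
Gain = 20 log₁₀(0.00017676) ≈ -75.05 dB
∠L = (0°) − (45.00° + 0.72° + 0.57°) = -46.29°

At ω = 80 rad/s:
pole (1 + j80·1) = 1 + j80 → |·| ≈ 80.006, ∠ ≈ 89.28°
pole (1 + j80·0.0125) = 1 + j1 → |·| ≈ 1.4142, ∠ ≈ 45.00°
pole (1 + j80·0.01) = 1 + j0.8 → |·| ≈ 1.2806, ∠ ≈ 38.66°
|L| = 0.00025 · 1 / (80.006 · 1.4142 · 1.2806) ≈ 1.7254e-06
Gain = 20 log₁₀(1.7254e-06) ≈ -115.26 dB
∠L = (0°) − (89.28° + 45.00° + 38.66°) = -172.94°

ω = 1: -75.1 dB, -46.3°; ω = 80: -115.3 dB, -172.9°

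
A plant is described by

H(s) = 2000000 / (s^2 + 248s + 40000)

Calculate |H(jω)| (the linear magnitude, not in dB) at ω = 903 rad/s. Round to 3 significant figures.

2.48

At s = jω = j903:
quadratic: (j903)² + 248·j903 + 40000 = -775409 + j223944 → |·| ≈ 8.071e+05, ∠ ≈ 163.89°
|H| = 2000000 / 8.071e+05 ≈ 2.478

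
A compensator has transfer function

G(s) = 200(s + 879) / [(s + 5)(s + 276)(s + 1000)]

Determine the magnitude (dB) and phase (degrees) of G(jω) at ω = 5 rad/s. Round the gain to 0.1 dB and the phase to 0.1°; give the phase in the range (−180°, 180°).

-20.9 dB, -46.0°

At s = jω = j5:
zero (s+879): 879 + j5 → |·| = √(879²+5²) = √772666 ≈ 879.01, ∠ = arctan(5/879) ≈ 0.33°
pole (s+5): 5 + j5 → |·| = √(5²+5²) = √50 ≈ 7.0711, ∠ = arctan(5/5) ≈ 45.00°
pole (s+276): 276 + j5 → |·| = √(276²+5²) = √76201 ≈ 276.05, ∠ = arctan(5/276) ≈ 1.04°
pole (s+1000): 1000 + j5 → |·| = √(1000²+5²) = √1000025 ≈ 1000, ∠ = arctan(5/1000) ≈ 0.29°
|G| = 200 · 879.01 / 1.952e+06 ≈ 0.090063
Gain = 20 log₁₀(0.090063) ≈ -20.91 dB
∠G = 0.33° − 46.33° = -46.00°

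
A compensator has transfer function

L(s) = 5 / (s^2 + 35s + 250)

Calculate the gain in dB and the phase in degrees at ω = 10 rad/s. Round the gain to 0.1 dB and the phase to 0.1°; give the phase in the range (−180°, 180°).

Substitute s = j10:
Numerator: 5 = 5 + j0
Denominator: (j10)^2 + 35(j10) + 250 = 150 + j350
|N| = √(5² + 0²) ≈ 5, ∠N ≈ 0.00°
|D| = √(150² + 350²) ≈ 380.79, ∠D ≈ 66.80°
|L| = 5 / 380.79 ≈ 0.013131
Gain = 20 log₁₀(0.013131) ≈ -37.63 dB
∠L = 0.00° − 66.80° = -66.80°

-37.6 dB, -66.8°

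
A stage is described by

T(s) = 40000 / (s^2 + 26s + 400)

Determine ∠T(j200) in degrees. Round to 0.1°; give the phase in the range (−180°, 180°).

-172.5°

At s = jω = j200:
quadratic: (j200)² + 26·j200 + 400 = -39600 + j5200 → |·| ≈ 39940, ∠ ≈ 172.52°
∠T = 0.00° − 172.52° = -172.52°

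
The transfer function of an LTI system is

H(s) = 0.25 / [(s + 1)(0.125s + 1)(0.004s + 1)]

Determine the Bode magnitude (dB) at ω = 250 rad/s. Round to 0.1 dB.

At ω = 250 rad/s:
pole (1 + j250·1) = 1 + j250 → |·| ≈ 250, ∠ ≈ 89.77°
pole (1 + j250·0.125) = 1 + j31.25 → |·| ≈ 31.266, ∠ ≈ 88.17°
pole (1 + j250·0.004) = 1 + j1 → |·| ≈ 1.4142, ∠ ≈ 45.00°
|H| = 0.25 · 1 / (250 · 31.266 · 1.4142) ≈ 2.2616e-05
Gain = 20 log₁₀(2.2616e-05) ≈ -92.91 dB

-92.9 dB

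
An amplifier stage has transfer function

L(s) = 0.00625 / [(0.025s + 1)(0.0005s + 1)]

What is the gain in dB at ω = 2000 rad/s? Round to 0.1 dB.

At ω = 2000 rad/s:
pole (1 + j2000·0.025) = 1 + j50 → |·| ≈ 50.01, ∠ ≈ 88.85°
pole (1 + j2000·0.0005) = 1 + j1 → |·| ≈ 1.4142, ∠ ≈ 45.00°
|L| = 0.00625 · 1 / (50.01 · 1.4142) ≈ 8.8372e-05
Gain = 20 log₁₀(8.8372e-05) ≈ -81.07 dB

-81.1 dB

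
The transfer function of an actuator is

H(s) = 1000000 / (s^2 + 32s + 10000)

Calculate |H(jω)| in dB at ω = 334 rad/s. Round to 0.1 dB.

19.8 dB

At s = jω = j334:
quadratic: (j334)² + 32·j334 + 10000 = -101556 + j10688 → |·| ≈ 1.0212e+05, ∠ ≈ 173.99°
|H| = 1000000 / 1.0212e+05 ≈ 9.7924
Gain = 20 log₁₀(9.7924) ≈ 19.82 dB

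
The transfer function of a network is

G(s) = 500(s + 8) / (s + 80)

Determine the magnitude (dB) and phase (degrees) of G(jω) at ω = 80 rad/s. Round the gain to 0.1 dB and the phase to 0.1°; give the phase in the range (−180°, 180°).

At s = jω = j80:
zero (s+8): 8 + j80 → |·| = √(8²+80²) = √6464 ≈ 80.399, ∠ = arctan(80/8) ≈ 84.29°
pole (s+80): 80 + j80 → |·| = √(80²+80²) = √12800 ≈ 113.14, ∠ = arctan(80/80) ≈ 45.00°
|G| = 500 · 80.399 / 113.14 ≈ 355.31
Gain = 20 log₁₀(355.31) ≈ 51.01 dB
∠G = 84.29° − 45.00° = 39.29°

51.0 dB, 39.3°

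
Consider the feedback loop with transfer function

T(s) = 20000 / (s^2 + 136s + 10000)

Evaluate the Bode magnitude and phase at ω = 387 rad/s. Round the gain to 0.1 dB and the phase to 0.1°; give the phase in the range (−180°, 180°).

-17.5 dB, -159.4°

At s = jω = j387:
quadratic: (j387)² + 136·j387 + 10000 = -139769 + j52632 → |·| ≈ 1.4935e+05, ∠ ≈ 159.37°
|T| = 20000 / 1.4935e+05 ≈ 0.13391
Gain = 20 log₁₀(0.13391) ≈ -17.46 dB
∠T = 0.00° − 159.37° = -159.37°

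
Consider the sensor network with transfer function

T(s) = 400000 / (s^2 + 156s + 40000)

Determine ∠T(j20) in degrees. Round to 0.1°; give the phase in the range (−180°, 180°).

At s = jω = j20:
quadratic: (j20)² + 156·j20 + 40000 = 39600 + j3120 → |·| ≈ 39723, ∠ ≈ 4.50°
∠T = 0.00° − 4.50° = -4.50°

-4.5°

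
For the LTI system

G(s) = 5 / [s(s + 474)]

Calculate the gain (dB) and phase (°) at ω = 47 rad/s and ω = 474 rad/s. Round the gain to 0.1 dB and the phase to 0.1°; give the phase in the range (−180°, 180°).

At s = jω = j47:
pole (s+474): 474 + j47 → |·| = √(474²+47²) = √226885 ≈ 476.32, ∠ = arctan(47/474) ≈ 5.66°
pole at origin: |s| = 47, ∠ = 90.00° (in denominator)
|G| = 5 / 22387 ≈ 0.00022334
Gain = 20 log₁₀(0.00022334) ≈ -73.02 dB
∠G = 0.00° − 95.66° = -95.66°

At s = jω = j474:
pole (s+474): 474 + j474 → |·| = √(474²+474²) = √449352 ≈ 670.34, ∠ = arctan(474/474) ≈ 45.00°
pole at origin: |s| = 474, ∠ = 90.00° (in denominator)
|G| = 5 / 3.1774e+05 ≈ 1.5736e-05
Gain = 20 log₁₀(1.5736e-05) ≈ -96.06 dB
∠G = 0.00° − 135.00° = -135.00°

ω = 47: -73.0 dB, -95.7°; ω = 474: -96.1 dB, -135.0°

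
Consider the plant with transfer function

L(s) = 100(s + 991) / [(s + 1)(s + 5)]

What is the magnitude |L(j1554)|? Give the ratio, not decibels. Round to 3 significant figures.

At s = jω = j1554:
zero (s+991): 991 + j1554 → |·| = √(991²+1554²) = √3396997 ≈ 1843.1, ∠ = arctan(1554/991) ≈ 57.47°
pole (s+1): 1 + j1554 → |·| = √(1²+1554²) = √2414917 ≈ 1554, ∠ = arctan(1554/1) ≈ 89.96°
pole (s+5): 5 + j1554 → |·| = √(5²+1554²) = √2414941 ≈ 1554, ∠ = arctan(1554/5) ≈ 89.82°
|L| = 100 · 1843.1 / 2.4149e+06 ≈ 0.076322

0.0763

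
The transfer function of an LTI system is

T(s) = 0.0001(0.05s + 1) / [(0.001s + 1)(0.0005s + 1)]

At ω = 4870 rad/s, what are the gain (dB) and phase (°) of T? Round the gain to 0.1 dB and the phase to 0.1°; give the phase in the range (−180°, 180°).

At ω = 4870 rad/s:
zero (1 + j4870·0.05) = 1 + j243.5 → |·| ≈ 243.5, ∠ ≈ 89.76°
pole (1 + j4870·0.001) = 1 + j4.87 → |·| ≈ 4.9716, ∠ ≈ 78.40°
pole (1 + j4870·0.0005) = 1 + j2.435 → |·| ≈ 2.6323, ∠ ≈ 67.67°
|T| = 0.0001 · 243.5 / (4.9716 · 2.6323) ≈ 0.0018607
Gain = 20 log₁₀(0.0018607) ≈ -54.61 dB
∠T = (89.76°) − (78.40° + 67.67°) = -56.31°

-54.6 dB, -56.3°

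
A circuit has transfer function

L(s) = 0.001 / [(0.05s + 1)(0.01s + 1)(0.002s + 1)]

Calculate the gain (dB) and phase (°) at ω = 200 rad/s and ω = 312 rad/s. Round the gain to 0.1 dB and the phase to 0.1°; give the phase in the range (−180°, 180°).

At ω = 200 rad/s:
pole (1 + j200·0.05) = 1 + j10 → |·| ≈ 10.05, ∠ ≈ 84.29°
pole (1 + j200·0.01) = 1 + j2 → |·| ≈ 2.2361, ∠ ≈ 63.43°
pole (1 + j200·0.002) = 1 + j0.4 → |·| ≈ 1.077, ∠ ≈ 21.80°
|L| = 0.001 · 1 / (10.05 · 2.2361 · 1.077) ≈ 4.1317e-05
Gain = 20 log₁₀(4.1317e-05) ≈ -87.68 dB
∠L = (0°) − (84.29° + 63.43° + 21.80°) = -169.52°

At ω = 312 rad/s:
pole (1 + j312·0.05) = 1 + j15.6 → |·| ≈ 15.632, ∠ ≈ 86.33°
pole (1 + j312·0.01) = 1 + j3.12 → |·| ≈ 3.2763, ∠ ≈ 72.23°
pole (1 + j312·0.002) = 1 + j0.624 → |·| ≈ 1.1787, ∠ ≈ 31.96°
|L| = 0.001 · 1 / (15.632 · 3.2763 · 1.1787) ≈ 1.6565e-05
Gain = 20 log₁₀(1.6565e-05) ≈ -95.62 dB
∠L = (0°) − (86.33° + 72.23° + 31.96°) = -190.52° ≡ 169.48° (principal value)

ω = 200: -87.7 dB, -169.5°; ω = 312: -95.6 dB, 169.5°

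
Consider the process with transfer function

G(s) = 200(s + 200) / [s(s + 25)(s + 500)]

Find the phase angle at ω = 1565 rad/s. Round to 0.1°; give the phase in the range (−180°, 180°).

At s = jω = j1565:
zero (s+200): 200 + j1565 → |·| = √(200²+1565²) = √2489225 ≈ 1577.7, ∠ = arctan(1565/200) ≈ 82.72°
pole (s+25): 25 + j1565 → |·| = √(25²+1565²) = √2449850 ≈ 1565.2, ∠ = arctan(1565/25) ≈ 89.08°
pole (s+500): 500 + j1565 → |·| = √(500²+1565²) = √2699225 ≈ 1642.9, ∠ = arctan(1565/500) ≈ 72.28°
pole at origin: |s| = 1565, ∠ = 90.00° (in denominator)
∠G = 82.72° − 251.36° = -168.64°

-168.6°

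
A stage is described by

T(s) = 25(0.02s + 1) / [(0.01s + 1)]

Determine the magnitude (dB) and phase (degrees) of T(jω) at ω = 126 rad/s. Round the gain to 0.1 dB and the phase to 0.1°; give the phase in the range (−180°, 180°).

At ω = 126 rad/s:
zero (1 + j126·0.02) = 1 + j2.52 → |·| ≈ 2.7112, ∠ ≈ 68.36°
pole (1 + j126·0.01) = 1 + j1.26 → |·| ≈ 1.6086, ∠ ≈ 51.56°
|T| = 25 · 2.7112 / (1.6086) ≈ 42.136
Gain = 20 log₁₀(42.136) ≈ 32.49 dB
∠T = (68.36°) − (51.56°) = 16.80°

32.5 dB, 16.8°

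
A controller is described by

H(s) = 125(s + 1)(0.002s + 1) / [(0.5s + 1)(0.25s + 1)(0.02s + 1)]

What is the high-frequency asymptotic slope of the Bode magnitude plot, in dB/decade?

-20 dB/decade

Each pole contributes −20 dB/decade at high frequency; each zero contributes +20 dB/decade.
Net: 2 zero(s) − 3 pole(s) → -20 dB/decade.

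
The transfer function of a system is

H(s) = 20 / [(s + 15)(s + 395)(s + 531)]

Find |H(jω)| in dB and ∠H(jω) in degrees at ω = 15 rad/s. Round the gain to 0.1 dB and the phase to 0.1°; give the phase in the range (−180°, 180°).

At s = jω = j15:
pole (s+15): 15 + j15 → |·| = √(15²+15²) = √450 ≈ 21.213, ∠ = arctan(15/15) ≈ 45.00°
pole (s+395): 395 + j15 → |·| = √(395²+15²) = √156250 ≈ 395.28, ∠ = arctan(15/395) ≈ 2.17°
pole (s+531): 531 + j15 → |·| = √(531²+15²) = √282186 ≈ 531.21, ∠ = arctan(15/531) ≈ 1.62°
|H| = 20 / 4.4542e+06 ≈ 4.4901e-06
Gain = 20 log₁₀(4.4901e-06) ≈ -106.95 dB
∠H = 0.00° − 48.79° = -48.79°

-107.0 dB, -48.8°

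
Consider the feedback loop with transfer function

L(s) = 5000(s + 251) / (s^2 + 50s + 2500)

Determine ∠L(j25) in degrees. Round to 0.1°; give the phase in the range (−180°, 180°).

-28.0°

At s = jω = j25:
zero (s+251): 251 + j25 → |·| = √(251²+25²) = √63626 ≈ 252.24, ∠ = arctan(25/251) ≈ 5.69°
quadratic: (j25)² + 50·j25 + 2500 = 1875 + j1250 → |·| ≈ 2253.5, ∠ ≈ 33.69°
∠L = 5.69° − 33.69° = -28.00°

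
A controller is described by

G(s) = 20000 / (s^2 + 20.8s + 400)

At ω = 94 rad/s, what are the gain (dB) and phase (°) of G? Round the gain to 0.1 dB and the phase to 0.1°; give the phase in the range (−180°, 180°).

At s = jω = j94:
quadratic: (j94)² + 20.8·j94 + 400 = -8436 + j1955.2 → |·| ≈ 8659.6, ∠ ≈ 166.95°
|G| = 20000 / 8659.6 ≈ 2.3096
Gain = 20 log₁₀(2.3096) ≈ 7.27 dB
∠G = 0.00° − 166.95° = -166.95°

7.3 dB, -167.0°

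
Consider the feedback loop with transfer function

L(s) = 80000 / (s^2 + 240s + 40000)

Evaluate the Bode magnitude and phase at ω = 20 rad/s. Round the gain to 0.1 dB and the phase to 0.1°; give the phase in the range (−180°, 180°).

At s = jω = j20:
quadratic: (j20)² + 240·j20 + 40000 = 39600 + j4800 → |·| ≈ 39890, ∠ ≈ 6.91°
|L| = 80000 / 39890 ≈ 2.0055
Gain = 20 log₁₀(2.0055) ≈ 6.04 dB
∠L = 0.00° − 6.91° = -6.91°

6.0 dB, -6.9°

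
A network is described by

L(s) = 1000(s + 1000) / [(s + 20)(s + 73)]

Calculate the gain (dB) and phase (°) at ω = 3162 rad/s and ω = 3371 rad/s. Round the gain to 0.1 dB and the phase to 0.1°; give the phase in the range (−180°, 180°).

At s = jω = j3162:
zero (s+1000): 1000 + j3162 → |·| = √(1000²+3162²) = √10998244 ≈ 3316.4, ∠ = arctan(3162/1000) ≈ 72.45°
pole (s+20): 20 + j3162 → |·| = √(20²+3162²) = √9998644 ≈ 3162.1, ∠ = arctan(3162/20) ≈ 89.64°
pole (s+73): 73 + j3162 → |·| = √(73²+3162²) = √10003573 ≈ 3162.8, ∠ = arctan(3162/73) ≈ 88.68°
|L| = 1000 · 3316.4 / 1.0001e+07 ≈ 0.33161
Gain = 20 log₁₀(0.33161) ≈ -9.59 dB
∠L = 72.45° − 178.32° = -105.87°

At s = jω = j3371:
zero (s+1000): 1000 + j3371 → |·| = √(1000²+3371²) = √12363641 ≈ 3516.2, ∠ = arctan(3371/1000) ≈ 73.48°
pole (s+20): 20 + j3371 → |·| = √(20²+3371²) = √11364041 ≈ 3371.1, ∠ = arctan(3371/20) ≈ 89.66°
pole (s+73): 73 + j3371 → |·| = √(73²+3371²) = √11368970 ≈ 3371.8, ∠ = arctan(3371/73) ≈ 88.76°
|L| = 1000 · 3516.2 / 1.1367e+07 ≈ 0.30933
Gain = 20 log₁₀(0.30933) ≈ -10.19 dB
∠L = 73.48° − 178.42° = -104.94°

ω = 3162: -9.6 dB, -105.9°; ω = 3371: -10.2 dB, -104.9°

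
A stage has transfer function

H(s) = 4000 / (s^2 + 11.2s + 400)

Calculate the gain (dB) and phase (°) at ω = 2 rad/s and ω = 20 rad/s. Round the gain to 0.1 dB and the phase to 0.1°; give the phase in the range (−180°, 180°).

ω = 2: 20.1 dB, -3.2°; ω = 20: 25.0 dB, -90.0°

At s = jω = j2:
quadratic: (j2)² + 11.2·j2 + 400 = 396 + j22.4 → |·| ≈ 396.63, ∠ ≈ 3.24°
|H| = 4000 / 396.63 ≈ 10.085
Gain = 20 log₁₀(10.085) ≈ 20.07 dB
∠H = 0.00° − 3.24° = -3.24°

At s = jω = j20:
quadratic: (j20)² + 11.2·j20 + 400 = 0 + j224 → |·| ≈ 224, ∠ ≈ 90.00°
|H| = 4000 / 224 ≈ 17.857
Gain = 20 log₁₀(17.857) ≈ 25.04 dB
∠H = 0.00° − 90.00° = -90.00°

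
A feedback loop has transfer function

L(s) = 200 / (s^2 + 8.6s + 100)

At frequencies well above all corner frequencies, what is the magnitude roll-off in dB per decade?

Each pole contributes −20 dB/decade at high frequency; each zero contributes +20 dB/decade.
Net: 0 zero(s) − 2 pole(s) → -40 dB/decade.

-40 dB/decade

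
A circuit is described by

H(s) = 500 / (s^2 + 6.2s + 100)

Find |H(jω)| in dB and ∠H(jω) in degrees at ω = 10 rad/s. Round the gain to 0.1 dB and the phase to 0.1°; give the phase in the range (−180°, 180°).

At s = jω = j10:
quadratic: (j10)² + 6.2·j10 + 100 = 0 + j62 → |·| ≈ 62, ∠ ≈ 90.00°
|H| = 500 / 62 ≈ 8.0645
Gain = 20 log₁₀(8.0645) ≈ 18.13 dB
∠H = 0.00° − 90.00° = -90.00°

18.1 dB, -90.0°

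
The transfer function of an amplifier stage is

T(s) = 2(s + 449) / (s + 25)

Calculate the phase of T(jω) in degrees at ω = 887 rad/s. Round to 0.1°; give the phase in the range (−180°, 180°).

At s = jω = j887:
zero (s+449): 449 + j887 → |·| = √(449²+887²) = √988370 ≈ 994.17, ∠ = arctan(887/449) ≈ 63.15°
pole (s+25): 25 + j887 → |·| = √(25²+887²) = √787394 ≈ 887.35, ∠ = arctan(887/25) ≈ 88.39°
∠T = 63.15° − 88.39° = -25.24°

-25.2°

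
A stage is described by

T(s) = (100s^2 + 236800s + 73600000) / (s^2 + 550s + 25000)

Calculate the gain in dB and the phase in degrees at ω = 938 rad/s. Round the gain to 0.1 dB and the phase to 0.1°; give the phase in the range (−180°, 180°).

Substitute s = j938:
Numerator: 100(j938)^2 + 236800(j938) + 73600000 = -14384400 + j222118400
Denominator: (j938)^2 + 550(j938) + 25000 = -854844 + j515900
|N| = √(14384400² + 222118400²) ≈ 2.2258e+08, ∠N ≈ 93.71°
|D| = √(854844² + 515900²) ≈ 9.9845e+05, ∠D ≈ 148.89°
|T| = 2.2258e+08 / 9.9845e+05 ≈ 222.93
Gain = 20 log₁₀(222.93) ≈ 46.96 dB
∠T = 93.71° − 148.89° = -55.18°

47.0 dB, -55.2°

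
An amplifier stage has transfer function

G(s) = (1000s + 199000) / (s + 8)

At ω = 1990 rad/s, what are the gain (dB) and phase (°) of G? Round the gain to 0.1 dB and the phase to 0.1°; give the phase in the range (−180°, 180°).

60.0 dB, -5.5°

Substitute s = j1990:
Numerator: 1000(j1990) + 199000 = 199000 + j1990000
Denominator: (j1990) + 8 = 8 + j1990
|N| = √(199000² + 1990000²) ≈ 1.9999e+06, ∠N ≈ 84.29°
|D| = √(8² + 1990²) ≈ 1990, ∠D ≈ 89.77°
|G| = 1.9999e+06 / 1990 ≈ 1005
Gain = 20 log₁₀(1005) ≈ 60.04 dB
∠G = 84.29° − 89.77° = -5.48°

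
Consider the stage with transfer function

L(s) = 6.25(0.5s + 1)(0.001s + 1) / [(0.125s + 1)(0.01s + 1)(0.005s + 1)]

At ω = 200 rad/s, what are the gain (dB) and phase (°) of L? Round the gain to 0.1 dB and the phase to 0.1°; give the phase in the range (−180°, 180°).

At ω = 200 rad/s:
zero (1 + j200·0.5) = 1 + j100 → |·| ≈ 100, ∠ ≈ 89.43°
zero (1 + j200·0.001) = 1 + j0.2 → |·| ≈ 1.0198, ∠ ≈ 11.31°
pole (1 + j200·0.125) = 1 + j25 → |·| ≈ 25.02, ∠ ≈ 87.71°
pole (1 + j200·0.01) = 1 + j2 → |·| ≈ 2.2361, ∠ ≈ 63.43°
pole (1 + j200·0.005) = 1 + j1 → |·| ≈ 1.4142, ∠ ≈ 45.00°
|L| = 6.25 · 100 · 1.0198 / (25.02 · 2.2361 · 1.4142) ≈ 8.0557
Gain = 20 log₁₀(8.0557) ≈ 18.12 dB
∠L = (89.43° + 11.31°) − (87.71° + 63.43° + 45.00°) = -95.40°

18.1 dB, -95.4°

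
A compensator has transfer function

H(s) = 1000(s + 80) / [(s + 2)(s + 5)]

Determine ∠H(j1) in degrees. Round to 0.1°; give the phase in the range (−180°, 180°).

At s = jω = j1:
zero (s+80): 80 + j1 → |·| = √(80²+1²) = √6401 ≈ 80.006, ∠ = arctan(1/80) ≈ 0.72°
pole (s+2): 2 + j1 → |·| = √(2²+1²) = √5 ≈ 2.2361, ∠ = arctan(1/2) ≈ 26.57°
pole (s+5): 5 + j1 → |·| = √(5²+1²) = √26 ≈ 5.099, ∠ = arctan(1/5) ≈ 11.31°
∠H = 0.72° − 37.88° = -37.16°

-37.2°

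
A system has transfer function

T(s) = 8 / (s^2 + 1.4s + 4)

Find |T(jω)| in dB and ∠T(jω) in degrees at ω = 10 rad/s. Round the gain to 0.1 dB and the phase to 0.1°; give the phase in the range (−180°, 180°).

-21.7 dB, -171.7°

At s = jω = j10:
quadratic: (j10)² + 1.4·j10 + 4 = -96 + j14 → |·| ≈ 97.015, ∠ ≈ 171.70°
|T| = 8 / 97.015 ≈ 0.082461
Gain = 20 log₁₀(0.082461) ≈ -21.68 dB
∠T = 0.00° − 171.70° = -171.70°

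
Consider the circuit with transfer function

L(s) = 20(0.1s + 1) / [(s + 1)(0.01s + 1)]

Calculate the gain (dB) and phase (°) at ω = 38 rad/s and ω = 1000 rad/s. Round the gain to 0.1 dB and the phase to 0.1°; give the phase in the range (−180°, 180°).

ω = 38: 5.7 dB, -34.0°; ω = 1000: -14.0 dB, -84.8°

At ω = 38 rad/s:
zero (1 + j38·0.1) = 1 + j3.8 → |·| ≈ 3.9294, ∠ ≈ 75.26°
pole (1 + j38·1) = 1 + j38 → |·| ≈ 38.013, ∠ ≈ 88.49°
pole (1 + j38·0.01) = 1 + j0.38 → |·| ≈ 1.0698, ∠ ≈ 20.81°
|L| = 20 · 3.9294 / (38.013 · 1.0698) ≈ 1.9325
Gain = 20 log₁₀(1.9325) ≈ 5.72 dB
∠L = (75.26°) − (88.49° + 20.81°) = -34.04°

At ω = 1000 rad/s:
zero (1 + j1000·0.1) = 1 + j100 → |·| ≈ 100, ∠ ≈ 89.43°
pole (1 + j1000·1) = 1 + j1000 → |·| ≈ 1000, ∠ ≈ 89.94°
pole (1 + j1000·0.01) = 1 + j10 → |·| ≈ 10.05, ∠ ≈ 84.29°
|L| = 20 · 100 / (1000 · 10.05) ≈ 0.199
Gain = 20 log₁₀(0.199) ≈ -14.02 dB
∠L = (89.43°) − (89.94° + 84.29°) = -84.80°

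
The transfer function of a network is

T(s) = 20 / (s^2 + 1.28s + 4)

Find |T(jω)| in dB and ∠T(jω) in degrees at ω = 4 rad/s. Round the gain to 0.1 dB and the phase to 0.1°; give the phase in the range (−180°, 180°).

At s = jω = j4:
quadratic: (j4)² + 1.28·j4 + 4 = -12 + j5.12 → |·| ≈ 13.047, ∠ ≈ 156.89°
|T| = 20 / 13.047 ≈ 1.5329
Gain = 20 log₁₀(1.5329) ≈ 3.71 dB
∠T = 0.00° − 156.89° = -156.89°

3.7 dB, -156.9°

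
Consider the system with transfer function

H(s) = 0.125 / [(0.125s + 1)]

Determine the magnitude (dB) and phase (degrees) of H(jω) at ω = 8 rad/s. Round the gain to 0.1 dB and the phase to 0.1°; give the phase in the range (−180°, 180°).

At ω = 8 rad/s:
pole (1 + j8·0.125) = 1 + j1 → |·| ≈ 1.4142, ∠ ≈ 45.00°
|H| = 0.125 · 1 / (1.4142) ≈ 0.088389
Gain = 20 log₁₀(0.088389) ≈ -21.07 dB
∠H = (0°) − (45.00°) = -45.00°

-21.1 dB, -45.0°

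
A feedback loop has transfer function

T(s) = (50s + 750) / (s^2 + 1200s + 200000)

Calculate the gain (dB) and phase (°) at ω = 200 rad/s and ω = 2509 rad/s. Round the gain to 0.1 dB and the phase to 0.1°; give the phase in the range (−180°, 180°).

ω = 200: -29.2 dB, 29.4°; ω = 2509: -34.7 dB, -64.1°

Substitute s = j200:
Numerator: 50(j200) + 750 = 750 + j10000
Denominator: (j200)^2 + 1200(j200) + 200000 = 160000 + j240000
|N| = √(750² + 10000²) ≈ 10028, ∠N ≈ 85.71°
|D| = √(160000² + 240000²) ≈ 2.8844e+05, ∠D ≈ 56.31°
|T| = 10028 / 2.8844e+05 ≈ 0.034766
Gain = 20 log₁₀(0.034766) ≈ -29.18 dB
∠T = 85.71° − 56.31° = 29.40°

Substitute s = j2509:
Numerator: 50(j2509) + 750 = 750 + j125450
Denominator: (j2509)^2 + 1200(j2509) + 200000 = -6095081 + j3010800
|N| = √(750² + 125450²) ≈ 1.2545e+05, ∠N ≈ 89.66°
|D| = √(6095081² + 3010800²) ≈ 6.7982e+06, ∠D ≈ 153.71°
|T| = 1.2545e+05 / 6.7982e+06 ≈ 0.018453
Gain = 20 log₁₀(0.018453) ≈ -34.68 dB
∠T = 89.66° − 153.71° = -64.05°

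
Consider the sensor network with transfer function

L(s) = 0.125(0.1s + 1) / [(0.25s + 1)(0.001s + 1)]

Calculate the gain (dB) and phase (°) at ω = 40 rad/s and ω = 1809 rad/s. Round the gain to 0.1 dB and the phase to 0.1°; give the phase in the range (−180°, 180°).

At ω = 40 rad/s:
zero (1 + j40·0.1) = 1 + j4 → |·| ≈ 4.1231, ∠ ≈ 75.96°
pole (1 + j40·0.25) = 1 + j10 → |·| ≈ 10.05, ∠ ≈ 84.29°
pole (1 + j40·0.001) = 1 + j0.04 → |·| ≈ 1.0008, ∠ ≈ 2.29°
|L| = 0.125 · 4.1231 / (10.05 · 1.0008) ≈ 0.051241
Gain = 20 log₁₀(0.051241) ≈ -25.81 dB
∠L = (75.96°) − (84.29° + 2.29°) = -10.62°

At ω = 1809 rad/s:
zero (1 + j1809·0.1) = 1 + j180.9 → |·| ≈ 180.9, ∠ ≈ 89.68°
pole (1 + j1809·0.25) = 1 + j452.25 → |·| ≈ 452.25, ∠ ≈ 89.87°
pole (1 + j1809·0.001) = 1 + j1.809 → |·| ≈ 2.067, ∠ ≈ 61.07°
|L| = 0.125 · 180.9 / (452.25 · 2.067) ≈ 0.02419
Gain = 20 log₁₀(0.02419) ≈ -32.33 dB
∠L = (89.68°) − (89.87° + 61.07°) = -61.26°

ω = 40: -25.8 dB, -10.6°; ω = 1809: -32.3 dB, -61.3°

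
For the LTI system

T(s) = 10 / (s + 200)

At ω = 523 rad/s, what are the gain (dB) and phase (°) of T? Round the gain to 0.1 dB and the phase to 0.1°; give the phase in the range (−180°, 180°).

-35.0 dB, -69.1°

At s = jω = j523:
pole (s+200): 200 + j523 → |·| = √(200²+523²) = √313529 ≈ 559.94, ∠ = arctan(523/200) ≈ 69.07°
|T| = 10 / 559.94 ≈ 0.017859
Gain = 20 log₁₀(0.017859) ≈ -34.96 dB
∠T = 0.00° − 69.07° = -69.07°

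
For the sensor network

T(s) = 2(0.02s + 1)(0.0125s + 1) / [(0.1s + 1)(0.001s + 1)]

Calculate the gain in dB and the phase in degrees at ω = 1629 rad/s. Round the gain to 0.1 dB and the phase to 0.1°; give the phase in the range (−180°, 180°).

At ω = 1629 rad/s:
zero (1 + j1629·0.02) = 1 + j32.58 → |·| ≈ 32.595, ∠ ≈ 88.24°
zero (1 + j1629·0.0125) = 1 + j20.3625 → |·| ≈ 20.387, ∠ ≈ 87.19°
pole (1 + j1629·0.1) = 1 + j162.9 → |·| ≈ 162.9, ∠ ≈ 89.65°
pole (1 + j1629·0.001) = 1 + j1.629 → |·| ≈ 1.9114, ∠ ≈ 58.46°
|T| = 2 · 32.595 · 20.387 / (162.9 · 1.9114) ≈ 4.2684
Gain = 20 log₁₀(4.2684) ≈ 12.61 dB
∠T = (88.24° + 87.19°) − (89.65° + 58.46°) = 27.32°

12.6 dB, 27.3°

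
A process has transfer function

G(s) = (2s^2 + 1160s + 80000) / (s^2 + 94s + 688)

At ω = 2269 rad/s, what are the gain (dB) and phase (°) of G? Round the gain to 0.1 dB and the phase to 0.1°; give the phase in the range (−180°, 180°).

6.2 dB, -12.1°

Substitute s = j2269:
Numerator: 2(j2269)^2 + 1160(j2269) + 80000 = -10216722 + j2632040
Denominator: (j2269)^2 + 94(j2269) + 688 = -5147673 + j213286
|N| = √(10216722² + 2632040²) ≈ 1.055e+07, ∠N ≈ 165.55°
|D| = √(5147673² + 213286²) ≈ 5.1521e+06, ∠D ≈ 177.63°
|G| = 1.055e+07 / 5.1521e+06 ≈ 2.0477
Gain = 20 log₁₀(2.0477) ≈ 6.23 dB
∠G = 165.55° − 177.63° = -12.08°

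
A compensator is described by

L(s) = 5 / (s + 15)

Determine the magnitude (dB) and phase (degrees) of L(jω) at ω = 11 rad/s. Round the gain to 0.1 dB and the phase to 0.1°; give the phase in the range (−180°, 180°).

Substitute s = j11:
Numerator: 5 = 5 + j0
Denominator: (j11) + 15 = 15 + j11
|N| = √(5² + 0²) ≈ 5, ∠N ≈ 0.00°
|D| = √(15² + 11²) ≈ 18.601, ∠D ≈ 36.25°
|L| = 5 / 18.601 ≈ 0.2688
Gain = 20 log₁₀(0.2688) ≈ -11.41 dB
∠L = 0.00° − 36.25° = -36.25°

-11.4 dB, -36.3°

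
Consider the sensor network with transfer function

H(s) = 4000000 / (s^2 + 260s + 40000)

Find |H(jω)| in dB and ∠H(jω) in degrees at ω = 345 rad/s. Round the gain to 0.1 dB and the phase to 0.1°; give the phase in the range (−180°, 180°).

30.5 dB, -131.4°

At s = jω = j345:
quadratic: (j345)² + 260·j345 + 40000 = -79025 + j89700 → |·| ≈ 1.1955e+05, ∠ ≈ 131.38°
|H| = 4000000 / 1.1955e+05 ≈ 33.459
Gain = 20 log₁₀(33.459) ≈ 30.49 dB
∠H = 0.00° − 131.38° = -131.38°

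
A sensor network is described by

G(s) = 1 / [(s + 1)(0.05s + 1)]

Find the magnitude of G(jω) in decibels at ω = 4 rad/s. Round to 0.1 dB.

-12.5 dB

At ω = 4 rad/s:
pole (1 + j4·1) = 1 + j4 → |·| ≈ 4.1231, ∠ ≈ 75.96°
pole (1 + j4·0.05) = 1 + j0.2 → |·| ≈ 1.0198, ∠ ≈ 11.31°
|G| = 1 · 1 / (4.1231 · 1.0198) ≈ 0.23783
Gain = 20 log₁₀(0.23783) ≈ -12.47 dB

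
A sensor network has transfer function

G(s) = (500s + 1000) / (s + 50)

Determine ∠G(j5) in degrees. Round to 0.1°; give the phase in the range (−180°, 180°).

62.5°

Substitute s = j5:
Numerator: 500(j5) + 1000 = 1000 + j2500
Denominator: (j5) + 50 = 50 + j5
|N| = √(1000² + 2500²) ≈ 2692.6, ∠N ≈ 68.20°
|D| = √(50² + 5²) ≈ 50.249, ∠D ≈ 5.71°
∠G = 68.20° − 5.71° = 62.49°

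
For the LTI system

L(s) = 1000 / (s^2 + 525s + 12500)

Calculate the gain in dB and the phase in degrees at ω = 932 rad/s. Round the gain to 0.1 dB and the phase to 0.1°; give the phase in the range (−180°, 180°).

Substitute s = j932:
Numerator: 1000 = 1000 + j0
Denominator: (j932)^2 + 525(j932) + 12500 = -856124 + j489300
|N| = √(1000² + 0²) ≈ 1000, ∠N ≈ 0.00°
|D| = √(856124² + 489300²) ≈ 9.8608e+05, ∠D ≈ 150.25°
|L| = 1000 / 9.8608e+05 ≈ 0.0010141
Gain = 20 log₁₀(0.0010141) ≈ -59.88 dB
∠L = 0.00° − 150.25° = -150.25°

-59.9 dB, -150.3°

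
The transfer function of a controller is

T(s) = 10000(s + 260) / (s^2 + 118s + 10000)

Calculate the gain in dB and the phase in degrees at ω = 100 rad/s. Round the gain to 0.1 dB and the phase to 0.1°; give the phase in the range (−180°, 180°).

47.5 dB, -69.0°

At s = jω = j100:
zero (s+260): 260 + j100 → |·| = √(260²+100²) = √77600 ≈ 278.57, ∠ = arctan(100/260) ≈ 21.04°
quadratic: (j100)² + 118·j100 + 10000 = 0 + j11800 → |·| ≈ 11800, ∠ ≈ 90.00°
|T| = 10000 · 278.57 / 11800 ≈ 236.08
Gain = 20 log₁₀(236.08) ≈ 47.46 dB
∠T = 21.04° − 90.00° = -68.96°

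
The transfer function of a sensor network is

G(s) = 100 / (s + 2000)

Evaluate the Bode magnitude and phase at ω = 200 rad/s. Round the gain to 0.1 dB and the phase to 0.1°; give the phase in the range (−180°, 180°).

-26.1 dB, -5.7°

At s = jω = j200:
pole (s+2000): 2000 + j200 → |·| = √(2000²+200²) = √4040000 ≈ 2010, ∠ = arctan(200/2000) ≈ 5.71°
|G| = 100 / 2010 ≈ 0.049751
Gain = 20 log₁₀(0.049751) ≈ -26.06 dB
∠G = 0.00° − 5.71° = -5.71°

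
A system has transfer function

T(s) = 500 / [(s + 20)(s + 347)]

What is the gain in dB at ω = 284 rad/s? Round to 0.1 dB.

At s = jω = j284:
pole (s+20): 20 + j284 → |·| = √(20²+284²) = √81056 ≈ 284.7, ∠ = arctan(284/20) ≈ 85.97°
pole (s+347): 347 + j284 → |·| = √(347²+284²) = √201065 ≈ 448.4, ∠ = arctan(284/347) ≈ 39.30°
|T| = 500 / 1.2766e+05 ≈ 0.0039167
Gain = 20 log₁₀(0.0039167) ≈ -48.14 dB

-48.1 dB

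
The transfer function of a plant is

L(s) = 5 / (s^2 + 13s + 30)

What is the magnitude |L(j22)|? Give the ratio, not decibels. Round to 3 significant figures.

0.00932

Substitute s = j22:
Numerator: 5 = 5 + j0
Denominator: (j22)^2 + 13(j22) + 30 = -454 + j286
|N| = √(5² + 0²) ≈ 5, ∠N ≈ 0.00°
|D| = √(454² + 286²) ≈ 536.57, ∠D ≈ 147.79°
|L| = 5 / 536.57 ≈ 0.0093184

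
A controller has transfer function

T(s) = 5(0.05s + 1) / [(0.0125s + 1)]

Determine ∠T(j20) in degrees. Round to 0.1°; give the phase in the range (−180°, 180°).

31.0°

At ω = 20 rad/s:
zero (1 + j20·0.05) = 1 + j1 → |·| ≈ 1.4142, ∠ ≈ 45.00°
pole (1 + j20·0.0125) = 1 + j0.25 → |·| ≈ 1.0308, ∠ ≈ 14.04°
∠T = (45.00°) − (14.04°) = 30.96°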